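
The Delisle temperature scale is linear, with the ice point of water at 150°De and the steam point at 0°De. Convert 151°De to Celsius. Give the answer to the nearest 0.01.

-0.67°C

Linear interpolation between the fixed points: C = (151 - 150) × 100 / (0 - 150) = -0.6667°C.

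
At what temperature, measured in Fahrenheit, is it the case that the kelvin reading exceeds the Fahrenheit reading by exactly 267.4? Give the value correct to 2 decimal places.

-27.06°F

Let F be the Fahrenheit reading. The kelvin reading is K = 5/9·F + 255.372.
Require K - F = 267.4: (-4/9)·F + 255.372 = 267.4.
F = (267.4 - 255.372) / (-4/9) = -27.06.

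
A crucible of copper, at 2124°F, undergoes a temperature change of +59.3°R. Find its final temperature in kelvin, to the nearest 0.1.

Initial temperature in Celsius: (2124 - 32) × 5/9 = 1162.2222°C.
The 59.3°R change is an interval, so only the factor 5/9 applies: +59.3 × 5/9 = +32.9444°C.
Final Celsius temperature: 1162.2222 + 32.9444 = 1195.1667°C.
In kelvin: 1195.1667 + 273.15 = 1468.3 K.

1468.3 K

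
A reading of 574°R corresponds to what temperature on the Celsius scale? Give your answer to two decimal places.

45.74°C

In Celsius: (574 - 491.67) × 5/9 = 45.7389°C.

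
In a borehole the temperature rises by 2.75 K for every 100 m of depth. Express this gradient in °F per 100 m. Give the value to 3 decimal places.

4.950 °F/100 m

Since only a temperature interval is involved, the additive offset between the scales drops out.
A change of 1 K is a change of 1.8°F, so 2.75 × 1.8 = 4.950.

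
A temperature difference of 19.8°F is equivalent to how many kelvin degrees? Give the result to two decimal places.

11.00 K

For a temperature interval the offset drops out; only the factor 5/9 applies.
19.8 × 5/9 = 11.00.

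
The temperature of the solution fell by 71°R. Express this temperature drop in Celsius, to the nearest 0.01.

39.44°C

Only the scale ratio 5/9 matters for a change in temperature.
71 × 5/9 = 39.44.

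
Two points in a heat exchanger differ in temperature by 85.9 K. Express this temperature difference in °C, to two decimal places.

85.90°C

Kelvin and Celsius degrees are the same size, so the interval is unchanged: 85.90.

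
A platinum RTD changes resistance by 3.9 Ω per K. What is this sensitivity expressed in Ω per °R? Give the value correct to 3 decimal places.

2.167 Ω per °R

Since only a temperature interval is involved, the additive offset between the scales drops out.
A change of 1°R is a change of 5/9 K, so per °R the value is 3.9 × 5/9 = 2.167.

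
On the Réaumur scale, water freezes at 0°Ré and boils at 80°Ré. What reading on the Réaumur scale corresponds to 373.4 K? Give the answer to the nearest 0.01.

First in Celsius: 373.4 - 273.15 = 100.2500°C.
Linearly onto the Réaumur scale: 0 + (100.2500 / 100) × (80 - 0) = 80.20°Ré.

80.20°Ré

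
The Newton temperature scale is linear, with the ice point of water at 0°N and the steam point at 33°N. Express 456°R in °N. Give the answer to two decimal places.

First in Celsius: (456 - 491.67) × 5/9 = -19.8167°C.
Linearly onto the Newton scale: 0 + (-19.8167 / 100) × (33 - 0) = -6.54°N.

-6.54°N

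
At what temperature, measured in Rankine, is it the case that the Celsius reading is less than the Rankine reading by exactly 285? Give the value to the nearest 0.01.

26.66°R

Let R be the Rankine reading. The Celsius reading is C = 5/9·R - 273.15.
Require C - R = -285: (-4/9)·R - 273.15 = -285.
R = (-285 + 273.15) / (-4/9) = 26.66.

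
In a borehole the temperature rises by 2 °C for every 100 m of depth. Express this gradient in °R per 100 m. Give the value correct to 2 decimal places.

Since only a temperature interval is involved, the additive offset between the scales drops out.
A change of 1°C is a change of 1.8°R, so 2 × 1.8 = 3.60.

3.60 °R/100 m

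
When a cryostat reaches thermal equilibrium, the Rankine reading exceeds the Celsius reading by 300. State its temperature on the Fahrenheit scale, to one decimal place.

Let x be the Rankine reading; then the Celsius reading is 5/9·x - 273.15.
(5/9·x - 273.15) - x = -300  ⇒  (-4/9)·x = -26.85  ⇒  x = 60.4125°R.
In Celsius: (60.4125 - 491.67) × 5/9 = -239.5875°C.
In Fahrenheit: -239.5875 × 1.8 + 32 = -399.3°F.

-399.3°F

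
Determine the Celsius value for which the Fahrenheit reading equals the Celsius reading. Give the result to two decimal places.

-40.00°C

Let C be the Celsius reading. The Fahrenheit reading is F = 1.8·C + 32.
Set F = C: 1.8·C + 32 = C.
(0.8)·C = -32  ⇒  C = -40.00.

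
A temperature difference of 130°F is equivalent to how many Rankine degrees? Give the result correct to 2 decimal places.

Fahrenheit and Rankine degrees are the same size, so the interval is unchanged: 130.00.

130.00°R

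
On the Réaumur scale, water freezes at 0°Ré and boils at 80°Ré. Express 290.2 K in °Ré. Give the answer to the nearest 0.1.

13.6°Ré

First in Celsius: 290.2 - 273.15 = 17.0500°C.
Linearly onto the Réaumur scale: 0 + (17.0500 / 100) × (80 - 0) = 13.6°Ré.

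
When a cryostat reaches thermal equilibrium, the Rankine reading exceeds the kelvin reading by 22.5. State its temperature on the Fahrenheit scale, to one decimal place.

Let x be the Rankine reading; then the kelvin reading is 5/9·x.
(5/9·x) - x = -22.5  ⇒  (-4/9)·x = -22.5  ⇒  x = 50.6250°R.
In Celsius: (50.625 - 491.67) × 5/9 = -245.0250°C.
In Fahrenheit: -245.0250 × 1.8 + 32 = -409.0°F.

-409.0°F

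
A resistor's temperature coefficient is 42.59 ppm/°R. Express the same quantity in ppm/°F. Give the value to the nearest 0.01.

The quantity depends on a temperature interval, so only the ratio of degree sizes applies; the offset between the scales is irrelevant.
A change of 1°F is a change of 1°R, so per °F the value is 42.59 × 1 = 42.59.

42.59 ppm/°F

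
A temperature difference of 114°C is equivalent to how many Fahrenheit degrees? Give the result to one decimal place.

Only the scale ratio 1.8 matters for a change in temperature.
114 × 1.8 = 205.2.

205.2°F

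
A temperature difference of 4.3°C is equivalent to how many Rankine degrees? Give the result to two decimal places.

An interval of 1°C corresponds to 1.8°R.
4.3 × 1.8 = 7.74.

7.74°R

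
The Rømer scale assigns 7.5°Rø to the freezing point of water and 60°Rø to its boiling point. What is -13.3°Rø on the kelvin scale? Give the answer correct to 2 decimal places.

233.53 K

Linear interpolation between the fixed points: C = (-13.3 - 7.5) × 100 / (60 - 7.5) = -39.6190°C.
Then -39.6190 + 273.15 = 233.53 K.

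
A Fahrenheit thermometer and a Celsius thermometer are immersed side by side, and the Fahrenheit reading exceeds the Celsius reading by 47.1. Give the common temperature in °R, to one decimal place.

Let x be the Fahrenheit reading; then the Celsius reading is 5/9·x - 17.7778.
(5/9·x - 17.7778) - x = -47.1  ⇒  (-4/9)·x = -29.3222  ⇒  x = 65.9750°F.
In Celsius: (65.975 - 32) × 5/9 = 18.8750°C.
In Rankine: 18.8750 × 1.8 + 491.67 = 525.6°R.

525.6°R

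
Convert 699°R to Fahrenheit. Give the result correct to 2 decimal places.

In Celsius: (699 - 491.67) × 5/9 = 115.1833°C.
In Fahrenheit: 115.1833 × 1.8 + 32 = 239.33°F.

239.33°F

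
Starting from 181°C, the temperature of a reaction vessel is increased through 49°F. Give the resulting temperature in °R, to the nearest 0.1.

866.5°R

The 49°F change is an interval, so only the factor 5/9 applies: +49 × 5/9 = +27.2222°C.
Final Celsius temperature: 181.0000 + 27.2222 = 208.2222°C.
In Rankine: 208.2222 × 1.8 + 491.67 = 866.5°R.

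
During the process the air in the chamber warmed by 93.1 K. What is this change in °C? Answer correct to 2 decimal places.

93.10°C

Kelvin and Celsius degrees are the same size, so the interval is unchanged: 93.10.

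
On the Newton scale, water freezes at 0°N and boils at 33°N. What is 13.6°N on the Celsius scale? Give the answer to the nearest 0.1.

Linear interpolation between the fixed points: C = (13.6 - 0) × 100 / (33 - 0) = 41.2121°C.

41.2°C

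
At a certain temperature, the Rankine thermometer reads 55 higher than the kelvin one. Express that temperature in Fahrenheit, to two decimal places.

Let x be the kelvin reading; then the Rankine reading is 1.8·x.
(1.8·x) - x = 55  ⇒  (0.8)·x = 55  ⇒  x = 68.7500 K.
In Celsius: 68.75 - 273.15 = -204.4000°C.
In Fahrenheit: -204.4000 × 1.8 + 32 = -335.92°F.

-335.92°F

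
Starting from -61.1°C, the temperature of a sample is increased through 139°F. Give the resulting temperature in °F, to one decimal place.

61.0°F

The 139°F change is an interval, so only the factor 5/9 applies: +139 × 5/9 = +77.2222°C.
Final Celsius temperature: -61.1000 + 77.2222 = 16.1222°C.
In Fahrenheit: 16.1222 × 1.8 + 32 = 61.0°F.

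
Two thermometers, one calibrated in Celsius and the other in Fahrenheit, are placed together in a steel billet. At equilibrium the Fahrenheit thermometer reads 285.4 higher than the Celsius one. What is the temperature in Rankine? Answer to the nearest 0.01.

Let x be the Celsius reading; then the Fahrenheit reading is 1.8·x + 32.
(1.8·x + 32) - x = 285.4  ⇒  (0.8)·x = 253.4  ⇒  x = 316.7500°C.
In Rankine: 316.7500 × 1.8 + 491.67 = 1061.82°R.

1061.82°R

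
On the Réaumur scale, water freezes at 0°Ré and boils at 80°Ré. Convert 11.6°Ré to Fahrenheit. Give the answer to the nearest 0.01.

58.10°F

Linear interpolation between the fixed points: C = (11.6 - 0) × 100 / (80 - 0) = 14.5000°C.
Then 14.5000 × 1.8 + 32 = 58.10°F.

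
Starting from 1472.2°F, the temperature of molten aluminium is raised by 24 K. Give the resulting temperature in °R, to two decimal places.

1975.07°R

Initial temperature in Celsius: (1472.2 - 32) × 5/9 = 800.1111°C.
The 24 K change is an interval; Kelvin and Celsius degrees are the same size, so ΔC = +24°C.
Final Celsius temperature: 800.1111 + 24.0000 = 824.1111°C.
In Rankine: 824.1111 × 1.8 + 491.67 = 1975.07°R.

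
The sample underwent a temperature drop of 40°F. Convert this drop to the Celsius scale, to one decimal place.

22.2°C

An interval of 1°F corresponds to 5/9°C.
40 × 5/9 = 22.2.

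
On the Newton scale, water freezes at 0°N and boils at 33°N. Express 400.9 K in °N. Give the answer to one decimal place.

First in Celsius: 400.9 - 273.15 = 127.7500°C.
Linearly onto the Newton scale: 0 + (127.7500 / 100) × (33 - 0) = 42.2°N.

42.2°N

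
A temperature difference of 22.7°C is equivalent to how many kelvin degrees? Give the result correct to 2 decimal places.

Celsius and kelvin degrees are the same size, so the interval is unchanged: 22.70.

22.70 K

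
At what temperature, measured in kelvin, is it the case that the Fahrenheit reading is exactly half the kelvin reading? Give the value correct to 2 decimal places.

Let K be the kelvin reading. The Fahrenheit reading is F = 1.8·K - 459.67.
Require F = 0.5·K: 1.8·K - 459.67 = 0.5·K.
(1.3)·K = 459.67  ⇒  K = 353.59.

353.59 K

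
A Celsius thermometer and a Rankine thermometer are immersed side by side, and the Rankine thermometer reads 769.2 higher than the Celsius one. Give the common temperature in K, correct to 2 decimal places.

620.06 K

Let x be the Celsius reading; then the Rankine reading is 1.8·x + 491.67.
(1.8·x + 491.67) - x = 769.2  ⇒  (0.8)·x = 277.53  ⇒  x = 346.9125°C.
In kelvin: 346.9125 + 273.15 = 620.06 K.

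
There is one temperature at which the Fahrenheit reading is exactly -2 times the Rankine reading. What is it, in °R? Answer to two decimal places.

153.22°R

Let R be the Rankine reading. The Fahrenheit reading is F = 1·R - 459.67.
Require F = -2·R: 1·R - 459.67 = -2·R.
(3)·R = 459.67  ⇒  R = 153.22.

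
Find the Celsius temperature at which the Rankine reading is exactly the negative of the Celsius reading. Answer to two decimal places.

-175.60°C

Let C be the Celsius reading. The Rankine reading is R = 1.8·C + 491.67.
Require R = -1·C: 1.8·C + 491.67 = -1·C.
(2.8)·C = -491.67  ⇒  C = -175.60.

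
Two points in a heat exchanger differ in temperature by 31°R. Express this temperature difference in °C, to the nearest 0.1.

Only the scale ratio 5/9 matters for a change in temperature.
31 × 5/9 = 17.2.

17.2°C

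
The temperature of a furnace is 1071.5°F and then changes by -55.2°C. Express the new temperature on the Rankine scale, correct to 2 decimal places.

1431.81°R

Initial temperature in Celsius: (1071.5 - 32) × 5/9 = 577.5000°C.
Final Celsius temperature: 577.5000 - 55.2000 = 522.3000°C.
In Rankine: 522.3000 × 1.8 + 491.67 = 1431.81°R.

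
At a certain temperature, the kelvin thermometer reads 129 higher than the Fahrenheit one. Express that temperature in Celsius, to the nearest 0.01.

Let x be the Fahrenheit reading; then the kelvin reading is 5/9·x + 255.372.
(5/9·x + 255.372) - x = 129  ⇒  (-4/9)·x = -126.372  ⇒  x = 284.3375°F.
In Celsius: (284.3375 - 32) × 5/9 = 140.19°C.

140.19°C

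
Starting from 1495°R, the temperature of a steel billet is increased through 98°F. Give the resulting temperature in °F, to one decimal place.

1133.3°F

Initial temperature in Celsius: (1495 - 491.67) × 5/9 = 557.4056°C.
The 98°F change is an interval, so only the factor 5/9 applies: +98 × 5/9 = +54.4444°C.
Final Celsius temperature: 557.4056 + 54.4444 = 611.8500°C.
In Fahrenheit: 611.8500 × 1.8 + 32 = 1133.3°F.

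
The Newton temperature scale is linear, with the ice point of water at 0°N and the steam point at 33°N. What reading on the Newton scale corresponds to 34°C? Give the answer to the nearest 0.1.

Linearly onto the Newton scale: 0 + (34.0000 / 100) × (33 - 0) = 11.2°N.

11.2°N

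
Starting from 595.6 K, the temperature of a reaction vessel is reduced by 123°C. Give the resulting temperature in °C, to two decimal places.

Initial temperature in Celsius: 595.6 - 273.15 = 322.4500°C.
Final Celsius temperature: 322.4500 - 123.0000 = 199.4500°C.

199.45°C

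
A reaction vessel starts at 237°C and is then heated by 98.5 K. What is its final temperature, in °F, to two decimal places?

The 98.5 K change is an interval; Kelvin and Celsius degrees are the same size, so ΔC = +98.5°C.
Final Celsius temperature: 237.0000 + 98.5000 = 335.5000°C.
In Fahrenheit: 335.5000 × 1.8 + 32 = 635.90°F.

635.90°F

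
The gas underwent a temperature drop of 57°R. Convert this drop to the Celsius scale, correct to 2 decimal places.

Only the scale ratio 5/9 matters for a change in temperature.
57 × 5/9 = 31.67.

31.67°C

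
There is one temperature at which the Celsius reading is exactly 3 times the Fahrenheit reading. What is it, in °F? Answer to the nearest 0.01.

-7.27°F

Let F be the Fahrenheit reading. The Celsius reading is C = 5/9·F - 17.7778.
Require C = 3·F: 5/9·F - 17.7778 = 3·F.
(-22/9)·F = 17.7778  ⇒  F = -7.27.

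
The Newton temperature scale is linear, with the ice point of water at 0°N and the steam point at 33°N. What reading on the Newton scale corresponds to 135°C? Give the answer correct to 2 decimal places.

Linearly onto the Newton scale: 0 + (135.0000 / 100) × (33 - 0) = 44.55°N.

44.55°N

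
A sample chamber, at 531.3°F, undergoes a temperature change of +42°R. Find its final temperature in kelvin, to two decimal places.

573.87 K

Initial temperature in Celsius: (531.3 - 32) × 5/9 = 277.3889°C.
The 42°R change is an interval, so only the factor 5/9 applies: +42 × 5/9 = +23.3333°C.
Final Celsius temperature: 277.3889 + 23.3333 = 300.7222°C.
In kelvin: 300.7222 + 273.15 = 573.87 K.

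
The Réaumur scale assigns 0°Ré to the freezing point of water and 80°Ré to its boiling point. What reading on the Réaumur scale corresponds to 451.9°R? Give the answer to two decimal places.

-17.68°Ré

First in Celsius: (451.9 - 491.67) × 5/9 = -22.0944°C.
Linearly onto the Réaumur scale: 0 + (-22.0944 / 100) × (80 - 0) = -17.68°Ré.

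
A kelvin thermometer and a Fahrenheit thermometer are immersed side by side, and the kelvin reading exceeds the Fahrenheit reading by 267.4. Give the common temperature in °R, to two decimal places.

432.61°R

Let x be the kelvin reading; then the Fahrenheit reading is 1.8·x - 459.67.
(1.8·x - 459.67) - x = -267.4  ⇒  (0.8)·x = 192.27  ⇒  x = 240.3375 K.
In Celsius: 240.3375 - 273.15 = -32.8125°C.
In Rankine: -32.8125 × 1.8 + 491.67 = 432.61°R.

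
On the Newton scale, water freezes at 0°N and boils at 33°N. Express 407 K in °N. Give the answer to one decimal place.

44.2°N

First in Celsius: 407 - 273.15 = 133.8500°C.
Linearly onto the Newton scale: 0 + (133.8500 / 100) × (33 - 0) = 44.2°N.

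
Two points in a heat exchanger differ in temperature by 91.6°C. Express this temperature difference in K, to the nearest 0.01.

Celsius and kelvin degrees are the same size, so the interval is unchanged: 91.60.

91.60 K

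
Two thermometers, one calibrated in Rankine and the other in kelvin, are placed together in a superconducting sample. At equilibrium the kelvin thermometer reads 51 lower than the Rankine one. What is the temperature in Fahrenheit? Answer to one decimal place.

Let x be the Rankine reading; then the kelvin reading is 5/9·x.
(5/9·x) - x = -51  ⇒  (-4/9)·x = -51  ⇒  x = 114.7500°R.
In Celsius: (114.75 - 491.67) × 5/9 = -209.4000°C.
In Fahrenheit: -209.4000 × 1.8 + 32 = -344.9°F.

-344.9°F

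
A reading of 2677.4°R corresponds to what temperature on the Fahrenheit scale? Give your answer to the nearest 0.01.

2217.73°F

In Celsius: (2677.4 - 491.67) × 5/9 = 1214.2944°C.
In Fahrenheit: 1214.2944 × 1.8 + 32 = 2217.73°F.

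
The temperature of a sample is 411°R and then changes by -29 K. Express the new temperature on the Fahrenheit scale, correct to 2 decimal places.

-100.87°F

Initial temperature in Celsius: (411 - 491.67) × 5/9 = -44.8167°C.
The 29 K change is an interval; Kelvin and Celsius degrees are the same size, so ΔC = -29°C.
Final Celsius temperature: -44.8167 - 29.0000 = -73.8167°C.
In Fahrenheit: -73.8167 × 1.8 + 32 = -100.87°F.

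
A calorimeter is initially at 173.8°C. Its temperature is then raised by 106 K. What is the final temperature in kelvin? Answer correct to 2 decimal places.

The 106 K change is an interval; Kelvin and Celsius degrees are the same size, so ΔC = +106°C.
Final Celsius temperature: 173.8000 + 106.0000 = 279.8000°C.
In kelvin: 279.8000 + 273.15 = 552.95 K.

552.95 K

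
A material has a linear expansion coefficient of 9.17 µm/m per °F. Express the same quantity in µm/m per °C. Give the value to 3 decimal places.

Since only a temperature interval is involved, the additive offset between the scales drops out.
A change of 1°C is a change of 1.8°F, so per °C the value is 9.17 × 1.8 = 16.506.

16.506 µm/m per °C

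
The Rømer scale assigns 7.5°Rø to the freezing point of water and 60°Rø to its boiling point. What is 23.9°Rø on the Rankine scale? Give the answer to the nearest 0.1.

547.9°R

Linear interpolation between the fixed points: C = (23.9 - 7.5) × 100 / (60 - 7.5) = 31.2381°C.
Then 31.2381 × 1.8 + 491.67 = 547.9°R.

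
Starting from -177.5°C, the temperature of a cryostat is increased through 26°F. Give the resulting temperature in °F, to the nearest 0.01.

The 26°F change is an interval, so only the factor 5/9 applies: +26 × 5/9 = +14.4444°C.
Final Celsius temperature: -177.5000 + 14.4444 = -163.0556°C.
In Fahrenheit: -163.0556 × 1.8 + 32 = -261.50°F.

-261.50°F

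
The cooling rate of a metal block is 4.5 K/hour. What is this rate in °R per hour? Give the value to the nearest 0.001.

8.100 °R/hour

The quantity depends on a temperature interval, so only the ratio of degree sizes applies; the offset between the scales is irrelevant.
A change of 1 K is a change of 1.8°R, so 4.5 × 1.8 = 8.100.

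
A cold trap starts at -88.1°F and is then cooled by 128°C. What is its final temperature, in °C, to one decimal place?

-194.7°C

Initial temperature in Celsius: (-88.1 - 32) × 5/9 = -66.7222°C.
Final Celsius temperature: -66.7222 - 128.0000 = -194.7222°C.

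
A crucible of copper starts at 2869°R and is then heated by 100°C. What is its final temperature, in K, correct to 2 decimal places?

1693.89 K

Initial temperature in Celsius: (2869 - 491.67) × 5/9 = 1320.7389°C.
Final Celsius temperature: 1320.7389 + 100.0000 = 1420.7389°C.
In kelvin: 1420.7389 + 273.15 = 1693.89 K.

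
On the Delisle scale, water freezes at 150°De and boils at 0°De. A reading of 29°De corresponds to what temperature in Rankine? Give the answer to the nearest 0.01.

636.87°R

Linear interpolation between the fixed points: C = (29 - 150) × 100 / (0 - 150) = 80.6667°C.
Then 80.6667 × 1.8 + 491.67 = 636.87°R.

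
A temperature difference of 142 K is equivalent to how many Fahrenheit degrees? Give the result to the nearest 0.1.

255.6°F

An interval of 1 K corresponds to 1.8°F.
142 × 1.8 = 255.6.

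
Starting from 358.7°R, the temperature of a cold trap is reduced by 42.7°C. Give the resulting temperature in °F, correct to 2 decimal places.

Initial temperature in Celsius: (358.7 - 491.67) × 5/9 = -73.8722°C.
Final Celsius temperature: -73.8722 - 42.7000 = -116.5722°C.
In Fahrenheit: -116.5722 × 1.8 + 32 = -177.83°F.

-177.83°F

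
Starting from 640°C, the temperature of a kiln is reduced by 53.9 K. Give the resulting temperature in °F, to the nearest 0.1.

1087.0°F

The 53.9 K change is an interval; Kelvin and Celsius degrees are the same size, so ΔC = -53.9°C.
Final Celsius temperature: 640.0000 - 53.9000 = 586.1000°C.
In Fahrenheit: 586.1000 × 1.8 + 32 = 1087.0°F.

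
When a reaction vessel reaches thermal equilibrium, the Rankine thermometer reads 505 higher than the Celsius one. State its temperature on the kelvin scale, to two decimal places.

Let x be the Celsius reading; then the Rankine reading is 1.8·x + 491.67.
(1.8·x + 491.67) - x = 505  ⇒  (0.8)·x = 13.33  ⇒  x = 16.6625°C.
In kelvin: 16.6625 + 273.15 = 289.81 K.

289.81 K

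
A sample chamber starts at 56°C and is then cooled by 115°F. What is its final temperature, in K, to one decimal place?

The 115°F change is an interval, so only the factor 5/9 applies: -115 × 5/9 = -63.8889°C.
Final Celsius temperature: 56.0000 - 63.8889 = -7.8889°C.
In kelvin: -7.8889 + 273.15 = 265.3 K.

265.3 K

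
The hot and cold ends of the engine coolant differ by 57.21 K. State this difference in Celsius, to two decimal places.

57.21°C

Kelvin and Celsius degrees are the same size, so the interval is unchanged: 57.21.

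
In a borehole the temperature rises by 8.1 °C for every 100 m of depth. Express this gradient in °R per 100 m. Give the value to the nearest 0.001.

14.580 °R/100 m

The quantity depends on a temperature interval, so only the ratio of degree sizes applies; the offset between the scales is irrelevant.
A change of 1°C is a change of 1.8°R, so 8.1 × 1.8 = 14.580.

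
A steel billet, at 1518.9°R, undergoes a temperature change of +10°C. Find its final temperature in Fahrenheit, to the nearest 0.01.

1077.23°F

Initial temperature in Celsius: (1518.9 - 491.67) × 5/9 = 570.6833°C.
Final Celsius temperature: 570.6833 + 10.0000 = 580.6833°C.
In Fahrenheit: 580.6833 × 1.8 + 32 = 1077.23°F.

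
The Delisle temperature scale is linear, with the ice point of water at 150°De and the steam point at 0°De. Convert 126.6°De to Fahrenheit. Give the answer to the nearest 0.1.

60.1°F

Linear interpolation between the fixed points: C = (126.6 - 150) × 100 / (0 - 150) = 15.6000°C.
Then 15.6000 × 1.8 + 32 = 60.1°F.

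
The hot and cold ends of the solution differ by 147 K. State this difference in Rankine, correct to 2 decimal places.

Only the scale ratio 1.8 matters for a change in temperature.
147 × 1.8 = 264.60.

264.60°R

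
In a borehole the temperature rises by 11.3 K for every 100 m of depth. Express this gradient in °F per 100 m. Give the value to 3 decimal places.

20.340 °F/100 m

The quantity depends on a temperature interval, so only the ratio of degree sizes applies; the offset between the scales is irrelevant.
A change of 1 K is a change of 1.8°F, so 11.3 × 1.8 = 20.340.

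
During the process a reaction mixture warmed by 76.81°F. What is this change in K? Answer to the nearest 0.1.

Only the scale ratio 5/9 matters for a change in temperature.
76.81 × 5/9 = 42.7.

42.7 K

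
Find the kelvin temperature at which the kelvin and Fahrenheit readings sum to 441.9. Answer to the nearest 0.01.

Let K be the kelvin reading. The Fahrenheit reading is F = 1.8·K - 459.67.
Require K + F = 441.9: (2.8)·K - 459.67 = 441.9.
K = (441.9 + 459.67) / (2.8) = 321.99.

321.99 K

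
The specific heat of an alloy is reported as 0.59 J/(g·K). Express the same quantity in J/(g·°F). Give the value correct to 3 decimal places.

0.328 J/(g·°F)

The quantity depends on a temperature interval, so only the ratio of degree sizes applies; the offset between the scales is irrelevant.
A change of 1°F is a change of 5/9 K, so per °F the value is 0.59 × 5/9 = 0.328.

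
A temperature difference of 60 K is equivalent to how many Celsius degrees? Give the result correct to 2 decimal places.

Kelvin and Celsius degrees are the same size, so the interval is unchanged: 60.00.

60.00°C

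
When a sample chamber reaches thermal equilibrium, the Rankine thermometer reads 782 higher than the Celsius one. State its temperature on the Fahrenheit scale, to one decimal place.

685.2°F

Let x be the Celsius reading; then the Rankine reading is 1.8·x + 491.67.
(1.8·x + 491.67) - x = 782  ⇒  (0.8)·x = 290.33  ⇒  x = 362.9125°C.
In Fahrenheit: 362.9125 × 1.8 + 32 = 685.2°F.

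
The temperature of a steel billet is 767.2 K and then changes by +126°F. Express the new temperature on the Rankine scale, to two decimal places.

Initial temperature in Celsius: 767.2 - 273.15 = 494.0500°C.
The 126°F change is an interval, so only the factor 5/9 applies: +126 × 5/9 = +70.0000°C.
Final Celsius temperature: 494.0500 + 70.0000 = 564.0500°C.
In Rankine: 564.0500 × 1.8 + 491.67 = 1506.96°R.

1506.96°R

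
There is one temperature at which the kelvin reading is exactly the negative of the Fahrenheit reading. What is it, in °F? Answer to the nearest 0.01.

Let F be the Fahrenheit reading. The kelvin reading is K = 5/9·F + 255.372.
Require K = -1·F: 5/9·F + 255.372 = -1·F.
(14/9)·F = -255.372  ⇒  F = -164.17.

-164.17°F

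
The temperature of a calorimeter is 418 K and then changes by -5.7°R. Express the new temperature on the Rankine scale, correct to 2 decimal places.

Initial temperature in Celsius: 418 - 273.15 = 144.8500°C.
The 5.7°R change is an interval, so only the factor 5/9 applies: -5.7 × 5/9 = -3.1667°C.
Final Celsius temperature: 144.8500 - 3.1667 = 141.6833°C.
In Rankine: 141.6833 × 1.8 + 491.67 = 746.70°R.

746.70°R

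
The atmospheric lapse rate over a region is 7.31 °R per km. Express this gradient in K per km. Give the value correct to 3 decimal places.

The quantity depends on a temperature interval, so only the ratio of degree sizes applies; the offset between the scales is irrelevant.
A change of 1°R is a change of 5/9 K, so 7.31 × 5/9 = 4.061.

4.061 K/km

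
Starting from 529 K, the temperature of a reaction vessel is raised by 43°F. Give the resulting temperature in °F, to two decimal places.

Initial temperature in Celsius: 529 - 273.15 = 255.8500°C.
The 43°F change is an interval, so only the factor 5/9 applies: +43 × 5/9 = +23.8889°C.
Final Celsius temperature: 255.8500 + 23.8889 = 279.7389°C.
In Fahrenheit: 279.7389 × 1.8 + 32 = 535.53°F.

535.53°F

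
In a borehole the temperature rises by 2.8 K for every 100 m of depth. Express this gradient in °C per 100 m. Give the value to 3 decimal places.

The quantity depends on a temperature interval, so only the ratio of degree sizes applies; the offset between the scales is irrelevant.
A change of 1 K is a change of 1°C, so 2.8 × 1 = 2.800.

2.800 °C/100 m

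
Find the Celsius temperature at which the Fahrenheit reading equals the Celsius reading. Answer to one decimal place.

-40.0°C

Let C be the Celsius reading. The Fahrenheit reading is F = 1.8·C + 32.
Set F = C: 1.8·C + 32 = C.
(0.8)·C = -32  ⇒  C = -40.0.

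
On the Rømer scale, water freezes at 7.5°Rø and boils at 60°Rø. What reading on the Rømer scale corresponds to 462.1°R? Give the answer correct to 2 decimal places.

First in Celsius: (462.1 - 491.67) × 5/9 = -16.4278°C.
Linearly onto the Rømer scale: 7.5 + (-16.4278 / 100) × (60 - 7.5) = -1.12°Rø.

-1.12°Rø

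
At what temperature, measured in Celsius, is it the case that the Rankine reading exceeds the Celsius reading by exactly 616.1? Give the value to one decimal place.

155.5°C

Let C be the Celsius reading. The Rankine reading is R = 1.8·C + 491.67.
Require R - C = 616.1: (0.8)·C + 491.67 = 616.1.
C = (616.1 - 491.67) / (0.8) = 155.5.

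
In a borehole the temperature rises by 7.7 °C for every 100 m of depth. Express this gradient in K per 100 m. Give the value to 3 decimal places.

7.700 K/100 m

The quantity depends on a temperature interval, so only the ratio of degree sizes applies; the offset between the scales is irrelevant.
A change of 1°C is a change of 1 K, so 7.7 × 1 = 7.700.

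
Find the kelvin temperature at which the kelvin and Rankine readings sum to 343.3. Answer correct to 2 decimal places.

Let K be the kelvin reading. The Rankine reading is R = 1.8·K.
Require K + R = 343.3: (2.8)·K = 343.3.
K = (343.3) / (2.8) = 122.61.

122.61 K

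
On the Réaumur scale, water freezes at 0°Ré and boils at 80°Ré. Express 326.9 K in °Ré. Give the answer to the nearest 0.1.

First in Celsius: 326.9 - 273.15 = 53.7500°C.
Linearly onto the Réaumur scale: 0 + (53.7500 / 100) × (80 - 0) = 43.0°Ré.

43.0°Ré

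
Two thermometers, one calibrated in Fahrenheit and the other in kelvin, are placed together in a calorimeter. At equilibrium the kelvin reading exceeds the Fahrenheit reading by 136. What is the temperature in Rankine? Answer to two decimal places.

Let x be the Fahrenheit reading; then the kelvin reading is 5/9·x + 255.372.
(5/9·x + 255.372) - x = 136  ⇒  (-4/9)·x = -119.372  ⇒  x = 268.5875°F.
In Celsius: (268.5875 - 32) × 5/9 = 131.4375°C.
In Rankine: 131.4375 × 1.8 + 491.67 = 728.26°R.

728.26°R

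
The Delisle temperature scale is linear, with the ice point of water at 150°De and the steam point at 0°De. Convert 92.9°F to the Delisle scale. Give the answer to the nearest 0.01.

99.25°De

First in Celsius: (92.9 - 32) × 5/9 = 33.8333°C.
Linearly onto the Delisle scale: 150 + (33.8333 / 100) × (0 - 150) = 99.25°De.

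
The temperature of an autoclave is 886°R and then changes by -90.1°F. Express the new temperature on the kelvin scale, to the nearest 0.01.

442.17 K

Initial temperature in Celsius: (886 - 491.67) × 5/9 = 219.0722°C.
The 90.1°F change is an interval, so only the factor 5/9 applies: -90.1 × 5/9 = -50.0556°C.
Final Celsius temperature: 219.0722 - 50.0556 = 169.0167°C.
In kelvin: 169.0167 + 273.15 = 442.17 K.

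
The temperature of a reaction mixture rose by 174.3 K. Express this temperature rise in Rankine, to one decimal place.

313.7°R

For a temperature interval the offset drops out; only the factor 1.8 applies.
174.3 × 1.8 = 313.7.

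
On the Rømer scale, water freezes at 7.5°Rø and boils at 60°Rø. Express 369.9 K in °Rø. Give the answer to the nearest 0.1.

58.3°Rø

First in Celsius: 369.9 - 273.15 = 96.7500°C.
Linearly onto the Rømer scale: 7.5 + (96.7500 / 100) × (60 - 7.5) = 58.3°Rø.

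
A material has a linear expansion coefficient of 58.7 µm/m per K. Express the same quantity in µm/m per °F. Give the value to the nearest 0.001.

Since only a temperature interval is involved, the additive offset between the scales drops out.
A change of 1°F is a change of 5/9 K, so per °F the value is 58.7 × 5/9 = 32.611.

32.611 µm/m per °F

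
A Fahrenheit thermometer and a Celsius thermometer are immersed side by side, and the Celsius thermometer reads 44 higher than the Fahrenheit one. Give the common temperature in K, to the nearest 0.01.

Let x be the Fahrenheit reading; then the Celsius reading is 5/9·x - 17.7778.
(5/9·x - 17.7778) - x = 44  ⇒  (-4/9)·x = 61.7778  ⇒  x = -139.0000°F.
In Celsius: (-139 - 32) × 5/9 = -95.0000°C.
In kelvin: -95.0000 + 273.15 = 178.15 K.

178.15 K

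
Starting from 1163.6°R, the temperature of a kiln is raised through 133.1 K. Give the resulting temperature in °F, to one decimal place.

Initial temperature in Celsius: (1163.6 - 491.67) × 5/9 = 373.2944°C.
The 133.1 K change is an interval; Kelvin and Celsius degrees are the same size, so ΔC = +133.1°C.
Final Celsius temperature: 373.2944 + 133.1000 = 506.3944°C.
In Fahrenheit: 506.3944 × 1.8 + 32 = 943.5°F.

943.5°F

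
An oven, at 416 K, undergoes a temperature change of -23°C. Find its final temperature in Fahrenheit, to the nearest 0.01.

247.73°F

Initial temperature in Celsius: 416 - 273.15 = 142.8500°C.
Final Celsius temperature: 142.8500 - 23.0000 = 119.8500°C.
In Fahrenheit: 119.8500 × 1.8 + 32 = 247.73°F.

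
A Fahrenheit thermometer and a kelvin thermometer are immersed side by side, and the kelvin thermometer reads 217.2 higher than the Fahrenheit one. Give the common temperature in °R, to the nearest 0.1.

Let x be the Fahrenheit reading; then the kelvin reading is 5/9·x + 255.372.
(5/9·x + 255.372) - x = 217.2  ⇒  (-4/9)·x = -38.1722  ⇒  x = 85.8875°F.
In Celsius: (85.8875 - 32) × 5/9 = 29.9375°C.
In Rankine: 29.9375 × 1.8 + 491.67 = 545.6°R.

545.6°R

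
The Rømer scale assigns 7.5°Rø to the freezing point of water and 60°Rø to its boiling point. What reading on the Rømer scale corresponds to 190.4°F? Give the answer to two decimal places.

53.70°Rø

First in Celsius: (190.4 - 32) × 5/9 = 88.0000°C.
Linearly onto the Rømer scale: 7.5 + (88.0000 / 100) × (60 - 7.5) = 53.70°Rø.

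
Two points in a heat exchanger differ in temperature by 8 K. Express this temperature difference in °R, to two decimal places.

Only the scale ratio 1.8 matters for a change in temperature.
8 × 1.8 = 14.40.

14.40°R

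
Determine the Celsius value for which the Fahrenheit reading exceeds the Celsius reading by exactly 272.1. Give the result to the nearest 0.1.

300.1°C

Let C be the Celsius reading. The Fahrenheit reading is F = 1.8·C + 32.
Require F - C = 272.1: (0.8)·C + 32 = 272.1.
C = (272.1 - 32) / (0.8) = 300.1.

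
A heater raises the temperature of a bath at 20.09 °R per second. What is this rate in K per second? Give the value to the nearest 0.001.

The quantity depends on a temperature interval, so only the ratio of degree sizes applies; the offset between the scales is irrelevant.
A change of 1°R is a change of 5/9 K, so 20.09 × 5/9 = 11.161.

11.161 K/second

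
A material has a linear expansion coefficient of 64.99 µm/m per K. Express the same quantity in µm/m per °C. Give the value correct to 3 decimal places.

Since only a temperature interval is involved, the additive offset between the scales drops out.
A change of 1°C is a change of 1 K, so per °C the value is 64.99 × 1 = 64.990.

64.990 µm/m per °C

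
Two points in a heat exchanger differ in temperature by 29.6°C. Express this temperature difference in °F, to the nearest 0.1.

Only the scale ratio 1.8 matters for a change in temperature.
29.6 × 1.8 = 53.3.

53.3°F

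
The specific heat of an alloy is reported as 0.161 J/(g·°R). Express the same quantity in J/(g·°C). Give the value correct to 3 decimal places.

0.290 J/(g·°C)

The quantity depends on a temperature interval, so only the ratio of degree sizes applies; the offset between the scales is irrelevant.
A change of 1°C is a change of 1.8°R, so per °C the value is 0.161 × 1.8 = 0.290.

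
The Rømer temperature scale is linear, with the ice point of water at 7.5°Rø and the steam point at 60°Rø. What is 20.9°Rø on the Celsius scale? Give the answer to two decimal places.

25.52°C

Linear interpolation between the fixed points: C = (20.9 - 7.5) × 100 / (60 - 7.5) = 25.5238°C.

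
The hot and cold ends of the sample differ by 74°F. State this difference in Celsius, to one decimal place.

For a temperature interval the offset drops out; only the factor 5/9 applies.
74 × 5/9 = 41.1.

41.1°C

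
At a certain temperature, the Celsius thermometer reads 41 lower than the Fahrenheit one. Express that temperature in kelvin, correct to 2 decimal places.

Let x be the Fahrenheit reading; then the Celsius reading is 5/9·x - 17.7778.
(5/9·x - 17.7778) - x = -41  ⇒  (-4/9)·x = -23.2222  ⇒  x = 52.2500°F.
In Celsius: (52.25 - 32) × 5/9 = 11.2500°C.
In kelvin: 11.2500 + 273.15 = 284.40 K.

284.40 K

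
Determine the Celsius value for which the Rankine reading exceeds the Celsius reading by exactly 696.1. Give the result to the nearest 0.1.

255.5°C

Let C be the Celsius reading. The Rankine reading is R = 1.8·C + 491.67.
Require R - C = 696.1: (0.8)·C + 491.67 = 696.1.
C = (696.1 - 491.67) / (0.8) = 255.5.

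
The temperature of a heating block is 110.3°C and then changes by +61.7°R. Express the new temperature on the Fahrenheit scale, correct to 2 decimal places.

The 61.7°R change is an interval, so only the factor 5/9 applies: +61.7 × 5/9 = +34.2778°C.
Final Celsius temperature: 110.3000 + 34.2778 = 144.5778°C.
In Fahrenheit: 144.5778 × 1.8 + 32 = 292.24°F.

292.24°F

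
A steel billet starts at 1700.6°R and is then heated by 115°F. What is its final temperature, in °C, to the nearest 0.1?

735.5°C

Initial temperature in Celsius: (1700.6 - 491.67) × 5/9 = 671.6278°C.
The 115°F change is an interval, so only the factor 5/9 applies: +115 × 5/9 = +63.8889°C.
Final Celsius temperature: 671.6278 + 63.8889 = 735.5167°C.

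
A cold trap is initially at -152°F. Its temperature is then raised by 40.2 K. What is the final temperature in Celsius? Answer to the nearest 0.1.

-62.0°C

Initial temperature in Celsius: (-152 - 32) × 5/9 = -102.2222°C.
The 40.2 K change is an interval; Kelvin and Celsius degrees are the same size, so ΔC = +40.2°C.
Final Celsius temperature: -102.2222 + 40.2000 = -62.0222°C.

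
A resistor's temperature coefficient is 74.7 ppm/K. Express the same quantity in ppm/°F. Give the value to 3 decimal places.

41.500 ppm/°F

Since only a temperature interval is involved, the additive offset between the scales drops out.
A change of 1°F is a change of 5/9 K, so per °F the value is 74.7 × 5/9 = 41.500.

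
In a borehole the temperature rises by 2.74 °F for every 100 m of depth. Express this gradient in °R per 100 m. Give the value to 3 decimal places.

2.740 °R/100 m

The quantity depends on a temperature interval, so only the ratio of degree sizes applies; the offset between the scales is irrelevant.
A change of 1°F is a change of 1°R, so 2.74 × 1 = 2.740.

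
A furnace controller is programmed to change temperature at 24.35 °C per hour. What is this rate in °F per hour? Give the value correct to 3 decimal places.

43.830 °F/hour

Since only a temperature interval is involved, the additive offset between the scales drops out.
A change of 1°C is a change of 1.8°F, so 24.35 × 1.8 = 43.830.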